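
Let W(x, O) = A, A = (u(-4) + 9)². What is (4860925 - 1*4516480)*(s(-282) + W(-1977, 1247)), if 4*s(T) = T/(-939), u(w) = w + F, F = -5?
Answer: 16188915/626 ≈ 25861.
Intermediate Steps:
u(w) = -5 + w (u(w) = w - 5 = -5 + w)
A = 0 (A = ((-5 - 4) + 9)² = (-9 + 9)² = 0² = 0)
W(x, O) = 0
s(T) = -T/3756 (s(T) = (T/(-939))/4 = (T*(-1/939))/4 = (-T/939)/4 = -T/3756)
(4860925 - 1*4516480)*(s(-282) + W(-1977, 1247)) = (4860925 - 1*4516480)*(-1/3756*(-282) + 0) = (4860925 - 4516480)*(47/626 + 0) = 344445*(47/626) = 16188915/626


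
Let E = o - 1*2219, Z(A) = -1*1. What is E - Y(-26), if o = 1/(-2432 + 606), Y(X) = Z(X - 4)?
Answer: -4050069/1826 ≈ -2218.0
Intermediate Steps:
Z(A) = -1
Y(X) = -1
o = -1/1826 (o = 1/(-1826) = -1/1826 ≈ -0.00054764)
E = -4051895/1826 (E = -1/1826 - 1*2219 = -1/1826 - 2219 = -4051895/1826 ≈ -2219.0)
E - Y(-26) = -4051895/1826 - 1*(-1) = -4051895/1826 + 1 = -4050069/1826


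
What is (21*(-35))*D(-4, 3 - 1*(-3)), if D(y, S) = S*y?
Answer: 17640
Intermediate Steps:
(21*(-35))*D(-4, 3 - 1*(-3)) = (21*(-35))*((3 - 1*(-3))*(-4)) = -735*(3 + 3)*(-4) = -4410*(-4) = -735*(-24) = 17640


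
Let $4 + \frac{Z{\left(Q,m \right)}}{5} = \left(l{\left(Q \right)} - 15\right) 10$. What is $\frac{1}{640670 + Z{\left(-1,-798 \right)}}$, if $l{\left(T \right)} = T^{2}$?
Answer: $\frac{1}{639950} \approx 1.5626 \cdot 10^{-6}$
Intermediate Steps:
$Z{\left(Q,m \right)} = -770 + 50 Q^{2}$ ($Z{\left(Q,m \right)} = -20 + 5 \left(Q^{2} - 15\right) 10 = -20 + 5 \left(-15 + Q^{2}\right) 10 = -20 + 5 \left(-150 + 10 Q^{2}\right) = -20 + \left(-750 + 50 Q^{2}\right) = -770 + 50 Q^{2}$)
$\frac{1}{640670 + Z{\left(-1,-798 \right)}} = \frac{1}{640670 - \left(770 - 50 \left(-1\right)^{2}\right)} = \frac{1}{640670 + \left(-770 + 50 \cdot 1\right)} = \frac{1}{640670 + \left(-770 + 50\right)} = \frac{1}{640670 - 720} = \frac{1}{639950}$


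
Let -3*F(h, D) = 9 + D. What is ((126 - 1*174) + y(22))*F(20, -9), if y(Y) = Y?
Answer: 0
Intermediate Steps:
F(h, D) = -3 - D/3 (F(h, D) = -(9 + D)/3 = -3 - D/3)
((126 - 1*174) + y(22))*F(20, -9) = ((126 - 1*174) + 22)*(-3 - ⅓*(-9)) = ((126 - 174) + 22)*(-3 + 3) = (-48 + 22)*0 = -26*0 = 0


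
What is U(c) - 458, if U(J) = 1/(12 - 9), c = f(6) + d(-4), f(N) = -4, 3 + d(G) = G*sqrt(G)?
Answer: -1373/3 ≈ -457.67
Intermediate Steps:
d(G) = -3 + G**(3/2) (d(G) = -3 + G*sqrt(G) = -3 + G**(3/2))
c = -7 - 8*I (c = -4 + (-3 + (-4)**(3/2)) = -4 + (-3 - 8*I) = -7 - 8*I ≈ -7.0 - 8.0*I)
U(J) = 1/3
U(c) - 458 = 1/3 - 458 = -1373/3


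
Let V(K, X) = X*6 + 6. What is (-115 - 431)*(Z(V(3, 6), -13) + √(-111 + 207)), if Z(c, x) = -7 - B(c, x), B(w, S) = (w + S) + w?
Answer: 42588 - 2184*√6 ≈ 37238.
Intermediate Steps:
V(K, X) = 6 + 6*X (V(K, X) = 6*X + 6 = 6 + 6*X)
B(w, S) = S + 2*w (B(w, S) = (S + w) + w = S + 2*w)
Z(c, x) = -7 - x - 2*c (Z(c, x) = -7 - (x + 2*c) = -7 + (-x - 2*c) = -7 - x - 2*c)
(-115 - 431)*(Z(V(3, 6), -13) + √(-111 + 207)) = (-115 - 431)*((-7 - 1*(-13) - 2*(6 + 6*6)) + √(-111 + 207)) = -546*((-7 + 13 - 2*(6 + 36)) + √96) = -546*((-7 + 13 - 2*42) + 4*√6) = -546*((-7 + 13 - 84) + 4*√6) = -546*(-78 + 4*√6) = 42588 - 2184*√6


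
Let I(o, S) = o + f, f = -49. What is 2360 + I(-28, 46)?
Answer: 2283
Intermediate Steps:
I(o, S) = -49 + o (I(o, S) = o - 49 = -49 + o)
2360 + I(-28, 46) = 2360 + (-49 - 28) = 2360 - 77 = 2283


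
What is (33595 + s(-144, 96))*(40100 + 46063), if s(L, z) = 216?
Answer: 2913257193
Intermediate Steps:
(33595 + s(-144, 96))*(40100 + 46063) = (33595 + 216)*(40100 + 46063) = 33811*86163 = 2913257193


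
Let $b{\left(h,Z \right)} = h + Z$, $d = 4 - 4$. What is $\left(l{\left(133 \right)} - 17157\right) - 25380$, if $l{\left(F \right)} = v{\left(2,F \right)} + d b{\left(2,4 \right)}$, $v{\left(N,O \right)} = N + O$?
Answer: $-42402$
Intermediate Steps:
$d = 0$
$b{\left(h,Z \right)} = Z + h$
$l{\left(F \right)} = 2 + F$ ($l{\left(F \right)} = \left(2 + F\right) + 0 \left(4 + 2\right) = \left(2 + F\right) + 0 \cdot 6 = \left(2 + F\right) + 0 = 2 + F$)
$\left(l{\left(133 \right)} - 17157\right) - 25380 = \left(\left(2 + 133\right) - 17157\right) - 25380 = \left(135 - 17157\right) - 25380 = -17022 - 25380 = -42402$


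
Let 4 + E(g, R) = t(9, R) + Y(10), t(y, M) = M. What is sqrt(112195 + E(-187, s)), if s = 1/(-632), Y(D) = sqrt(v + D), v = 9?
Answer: sqrt(11202944338 + 99856*sqrt(19))/316 ≈ 334.96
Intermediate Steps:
Y(D) = sqrt(9 + D)
s = -1/632 ≈ -0.0015823
E(g, R) = -4 + R + sqrt(19) (E(g, R) = -4 + (R + sqrt(9 + 10)) = -4 + (R + sqrt(19)) = -4 + R + sqrt(19))
sqrt(112195 + E(-187, s)) = sqrt(112195 + (-4 - 1/632 + sqrt(19))) = sqrt(112195 + (-2529/632 + sqrt(19))) = sqrt(70904711/632 + sqrt(19))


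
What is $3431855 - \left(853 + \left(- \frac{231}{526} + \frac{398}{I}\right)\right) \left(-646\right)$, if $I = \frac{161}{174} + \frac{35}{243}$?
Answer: $\frac{16738788833442}{3963673} \approx 4.223 \cdot 10^{6}$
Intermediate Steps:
$I = \frac{15071}{14094}$ ($I = 161 \cdot \frac{1}{174} + 35 \cdot \frac{1}{243} = \frac{161}{174} + \frac{35}{243} = \frac{15071}{14094} \approx 1.0693$)
$3431855 - \left(853 + \left(- \frac{231}{526} + \frac{398}{I}\right)\right) \left(-646\right) = 3431855 - \left(853 + \left(- \frac{231}{526} + \frac{398}{\frac{15071}{14094}}\right)\right) \left(-646\right) = 3431855 - \left(853 + \left(\left(-231\right) \frac{1}{526} + 398 \cdot \frac{14094}{15071}\right)\right) \left(-646\right) = 3431855 - \left(853 + \left(- \frac{231}{526} + \frac{5609412}{15071}\right)\right) \left(-646\right) = 3431855 - \left(853 + \frac{2947069311}{7927346}\right) \left(-646\right) = 3431855 - \frac{9709095449}{7927346} \left(-646\right) = 3431855 - - \frac{3136037830027}{3963673} = 3431855 + \frac{3136037830027}{3963673} = \frac{16738788833442}{3963673}$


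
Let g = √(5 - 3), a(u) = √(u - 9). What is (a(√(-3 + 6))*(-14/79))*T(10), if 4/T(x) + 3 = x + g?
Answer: -392*√(-9 + √3)/3713 + 56*√2*√(-9 + √3)/3713 ≈ -0.22712*I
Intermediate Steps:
a(u) = √(-9 + u)
g = √2 ≈ 1.4142
T(x) = 4/(-3 + x + √2) (T(x) = 4/(-3 + (x + √2)) = 4/(-3 + x + √2))
(a(√(-3 + 6))*(-14/79))*T(10) = (√(-9 + √(-3 + 6))*(-14/79))*(4/(-3 + 10 + √2)) = (√(-9 + √3)*(-14*1/79))*(4/(7 + √2)) = (√(-9 + √3)*(-14/79))*(4/(7 + √2)) = (-14*√(-9 + √3)/79)*(4/(7 + √2)) = -56*√(-9 + √3)/(79*(7 + √2))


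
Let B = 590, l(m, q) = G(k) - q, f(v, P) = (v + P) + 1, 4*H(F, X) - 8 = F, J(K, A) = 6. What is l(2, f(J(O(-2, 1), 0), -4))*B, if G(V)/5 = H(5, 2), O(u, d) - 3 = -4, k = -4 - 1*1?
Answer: 15635/2 ≈ 7817.5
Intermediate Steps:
k = -5 (k = -4 - 1 = -5)
O(u, d) = -1 (O(u, d) = 3 - 4 = -1)
H(F, X) = 2 + F/4
f(v, P) = 1 + P + v (f(v, P) = (P + v) + 1 = 1 + P + v)
G(V) = 65/4 (G(V) = 5*(2 + (¼)*5) = 5*(2 + 5/4) = 5*(13/4) = 65/4)
l(m, q) = 65/4 - q
l(2, f(J(O(-2, 1), 0), -4))*B = (65/4 - (1 - 4 + 6))*590 = (65/4 - 1*3)*590 = (65/4 - 3)*590 = (53/4)*590 = 15635/2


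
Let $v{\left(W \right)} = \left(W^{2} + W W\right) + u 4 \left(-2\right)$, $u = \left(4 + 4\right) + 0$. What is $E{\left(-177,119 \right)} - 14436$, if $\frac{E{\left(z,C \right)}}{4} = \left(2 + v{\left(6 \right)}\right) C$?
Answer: $-9676$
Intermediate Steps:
$u = 8$ ($u = 8 + 0 = 8$)
$v{\left(W \right)} = -64 + 2 W^{2}$ ($v{\left(W \right)} = \left(W^{2} + W W\right) + 8 \cdot 4 \left(-2\right) = \left(W^{2} + W^{2}\right) + 32 \left(-2\right) = 2 W^{2} - 64 = -64 + 2 W^{2}$)
$E{\left(z,C \right)} = 40 C$ ($E{\left(z,C \right)} = 4 \left(2 - \left(64 - 2 \cdot 6^{2}\right)\right) C = 4 \left(2 + \left(-64 + 2 \cdot 36\right)\right) C = 4 \left(2 + \left(-64 + 72\right)\right) C = 4 \left(2 + 8\right) C = 4 \cdot 10 C = 40 C$)
$E{\left(-177,119 \right)} - 14436 = 40 \cdot 119 - 14436 = 4760 - 14436 = -9676$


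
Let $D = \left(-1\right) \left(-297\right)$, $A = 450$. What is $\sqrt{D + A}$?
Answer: $3 \sqrt{83} \approx 27.331$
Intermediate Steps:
$D = 297$
$\sqrt{D + A} = \sqrt{297 + 450} = \sqrt{747} = 3 \sqrt{83}$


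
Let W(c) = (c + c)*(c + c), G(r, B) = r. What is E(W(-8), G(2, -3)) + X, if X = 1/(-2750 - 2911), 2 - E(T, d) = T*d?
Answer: -2887111/5661 ≈ -510.00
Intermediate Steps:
W(c) = 4*c**2 (W(c) = (2*c)*(2*c) = 4*c**2)
E(T, d) = 2 - T*d
X = -1/5661 (X = 1/(-5661) = -1/5661 ≈ -0.00017665)
E(W(-8), G(2, -3)) + X = (2 - 1*4*(-8)**2*2) - 1/5661 = (2 - 1*4*64*2) - 1/5661 = (2 - 1*256*2) - 1/5661 = (2 - 512) - 1/5661 = -510 - 1/5661 = -2887111/5661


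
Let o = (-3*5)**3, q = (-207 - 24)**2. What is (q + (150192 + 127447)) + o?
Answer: 327625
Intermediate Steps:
q = 53361 (q = (-231)**2 = 53361)
o = -3375 (o = (-15)**3 = -3375)
(q + (150192 + 127447)) + o = (53361 + (150192 + 127447)) - 3375 = (53361 + 277639) - 3375 = 331000 - 3375 = 327625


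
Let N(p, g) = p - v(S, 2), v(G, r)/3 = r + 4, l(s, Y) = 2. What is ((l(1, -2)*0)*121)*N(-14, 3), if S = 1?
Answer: 0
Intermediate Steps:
v(G, r) = 12 + 3*r (v(G, r) = 3*(r + 4) = 3*(4 + r) = 12 + 3*r)
N(p, g) = -18 + p (N(p, g) = p - (12 + 3*2) = p - (12 + 6) = p - 1*18 = p - 18 = -18 + p)
((l(1, -2)*0)*121)*N(-14, 3) = ((2*0)*121)*(-18 - 14) = (0*121)*(-32) = 0*(-32) = 0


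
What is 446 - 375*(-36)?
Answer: 13946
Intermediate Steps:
446 - 375*(-36) = 446 + 13500 = 13946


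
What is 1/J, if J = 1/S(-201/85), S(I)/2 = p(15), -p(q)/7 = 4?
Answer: -56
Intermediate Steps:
p(q) = -28 (p(q) = -7*4 = -28)
S(I) = -56 (S(I) = 2*(-28) = -56)
J = -1/56 (J = 1/(-56) = -1/56 ≈ -0.017857)
1/J = 1/(-1/56) = -56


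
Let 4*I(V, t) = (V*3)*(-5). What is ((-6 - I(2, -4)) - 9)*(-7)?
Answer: 105/2 ≈ 52.500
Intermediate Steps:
I(V, t) = -15*V/4 (I(V, t) = ((V*3)*(-5))/4 = ((3*V)*(-5))/4 = (-15*V)/4 = -15*V/4)
((-6 - I(2, -4)) - 9)*(-7) = ((-6 - (-15)*2/4) - 9)*(-7) = ((-6 - 1*(-15/2)) - 9)*(-7) = ((-6 + 15/2) - 9)*(-7) = (3/2 - 9)*(-7) = -15/2*(-7) = 105/2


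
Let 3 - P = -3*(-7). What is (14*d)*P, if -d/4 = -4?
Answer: -4032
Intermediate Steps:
d = 16 (d = -4*(-4) = 16)
P = -18 (P = 3 - (-3)*(-7) = 3 - 1*21 = 3 - 21 = -18)
(14*d)*P = (14*16)*(-18) = 224*(-18) = -4032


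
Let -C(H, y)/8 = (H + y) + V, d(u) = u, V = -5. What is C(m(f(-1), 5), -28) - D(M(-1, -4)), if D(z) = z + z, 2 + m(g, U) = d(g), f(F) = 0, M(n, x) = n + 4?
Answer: 274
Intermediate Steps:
M(n, x) = 4 + n
m(g, U) = -2 + g
C(H, y) = 40 - 8*H - 8*y (C(H, y) = -8*((H + y) - 5) = -8*(-5 + H + y) = 40 - 8*H - 8*y)
D(z) = 2*z
C(m(f(-1), 5), -28) - D(M(-1, -4)) = (40 - 8*(-2 + 0) - 8*(-28)) - 2*(4 - 1) = (40 - 8*(-2) + 224) - 2*3 = (40 + 16 + 224) - 1*6 = 280 - 6 = 274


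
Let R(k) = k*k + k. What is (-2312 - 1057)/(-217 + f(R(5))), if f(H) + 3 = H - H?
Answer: 3369/220 ≈ 15.314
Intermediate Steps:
R(k) = k + k² (R(k) = k² + k = k + k²)
f(H) = -3 (f(H) = -3 + (H - H) = -3 + 0 = -3)
(-2312 - 1057)/(-217 + f(R(5))) = (-2312 - 1057)/(-217 - 3) = -3369/(-220) = -3369*(-1/220) = 3369/220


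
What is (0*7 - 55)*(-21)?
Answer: 1155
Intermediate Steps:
(0*7 - 55)*(-21) = (0 - 55)*(-21) = -55*(-21) = 1155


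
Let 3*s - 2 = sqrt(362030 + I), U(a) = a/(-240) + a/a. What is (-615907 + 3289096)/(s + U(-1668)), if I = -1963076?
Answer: 82922322780/640685689 - 28870441200*I*sqrt(19766)/640685689 ≈ 129.43 - 6335.3*I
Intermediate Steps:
U(a) = 1 - a/240 (U(a) = a*(-1/240) + 1 = -a/240 + 1 = 1 - a/240)
s = 2/3 + 3*I*sqrt(19766) (s = 2/3 + sqrt(362030 - 1963076)/3 = 2/3 + sqrt(-1601046)/3 = 2/3 + (9*I*sqrt(19766))/3 = 2/3 + 3*I*sqrt(19766) ≈ 0.66667 + 421.77*I)
(-615907 + 3289096)/(s + U(-1668)) = (-615907 + 3289096)/((2/3 + 3*I*sqrt(19766)) + (1 - 1/240*(-1668))) = 2673189/((2/3 + 3*I*sqrt(19766)) + (1 + 139/20)) = 2673189/((2/3 + 3*I*sqrt(19766)) + 159/20) = 2673189/(517/60 + 3*I*sqrt(19766))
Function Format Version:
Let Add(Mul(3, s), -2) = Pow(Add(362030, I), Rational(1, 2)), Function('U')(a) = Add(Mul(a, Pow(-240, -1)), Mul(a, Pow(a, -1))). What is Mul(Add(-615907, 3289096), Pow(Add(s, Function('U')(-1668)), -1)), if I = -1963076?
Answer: Add(Rational(82922322780, 640685689), Mul(Rational(-28870441200, 640685689), I, Pow(19766, Rational(1, 2)))) ≈ Add(129.43, Mul(-6335.3, I))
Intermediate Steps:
Function('U')(a) = Add(1, Mul(Rational(-1, 240), a)) (Function('U')(a) = Add(Mul(a, Rational(-1, 240)), 1) = Add(Mul(Rational(-1, 240), a), 1) = Add(1, Mul(Rational(-1, 240), a)))
s = Add(Rational(2, 3), Mul(3, I, Pow(19766, Rational(1, 2)))) (s = Add(Rational(2, 3), Mul(Rational(1, 3), Pow(Add(362030, -1963076), Rational(1, 2)))) = Add(Rational(2, 3), Mul(Rational(1, 3), Pow(-1601046, Rational(1, 2)))) = Add(Rational(2, 3), Mul(Rational(1, 3), Mul(9, I, Pow(19766, Rational(1, 2))))) = Add(Rational(2, 3), Mul(3, I, Pow(19766, Rational(1, 2)))) ≈ Add(0.66667, Mul(421.77, I)))
Mul(Add(-615907, 3289096), Pow(Add(s, Function('U')(-1668)), -1)) = Mul(Add(-615907, 3289096), Pow(Add(Add(Rational(2, 3), Mul(3, I, Pow(19766, Rational(1, 2)))), Add(1, Mul(Rational(-1, 240), -1668))), -1)) = Mul(2673189, Pow(Add(Add(Rational(2, 3), Mul(3, I, Pow(19766, Rational(1, 2)))), Add(1, Rational(139, 20))), -1)) = Mul(2673189, Pow(Add(Add(Rational(2, 3), Mul(3, I, Pow(19766, Rational(1, 2)))), Rational(159, 20)), -1)) = Mul(2673189, Pow(Add(Rational(517, 60), Mul(3, I, Pow(19766, Rational(1, 2)))), -1))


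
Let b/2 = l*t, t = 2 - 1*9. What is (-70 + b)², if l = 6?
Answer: 23716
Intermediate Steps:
t = -7 (t = 2 - 9 = -7)
b = -84 (b = 2*(6*(-7)) = 2*(-42) = -84)
(-70 + b)² = (-70 - 84)² = (-154)² = 23716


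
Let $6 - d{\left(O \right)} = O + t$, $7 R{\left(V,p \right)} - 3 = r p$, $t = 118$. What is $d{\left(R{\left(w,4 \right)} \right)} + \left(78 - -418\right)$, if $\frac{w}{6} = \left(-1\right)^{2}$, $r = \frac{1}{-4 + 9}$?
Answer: $\frac{13421}{35} \approx 383.46$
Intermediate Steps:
$r = \frac{1}{5} \approx 0.2$
$w = 6$ ($w = 6 \left(-1\right)^{2} = 6 \cdot 1 = 6$)
$R{\left(V,p \right)} = \frac{3}{7} + \frac{p}{35}$ ($R{\left(V,p \right)} = \frac{3}{7} + \frac{\frac{1}{5} p}{7} = \frac{3}{7} + \frac{p}{35}$)
$d{\left(O \right)} = -112 - O$ ($d{\left(O \right)} = 6 - \left(O + 118\right) = 6 - \left(118 + O\right) = -112 - O$)
$d{\left(R{\left(w,4 \right)} \right)} + \left(78 - -418\right) = \left(-112 - \left(\frac{3}{7} + \frac{1}{35} \cdot 4\right)\right) + \left(78 - -418\right) = \left(-112 - \left(\frac{3}{7} + \frac{4}{35}\right)\right) + \left(78 + 418\right) = \left(-112 - \frac{19}{35}\right) + 496 = - \frac{3939}{35} + 496 = \frac{13421}{35}$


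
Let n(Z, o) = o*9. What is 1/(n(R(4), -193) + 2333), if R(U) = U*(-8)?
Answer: 1/596 ≈ 0.0016779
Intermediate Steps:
R(U) = -8*U
n(Z, o) = 9*o
1/(n(R(4), -193) + 2333) = 1/(9*(-193) + 2333) = 1/(-1737 + 2333) = 1/596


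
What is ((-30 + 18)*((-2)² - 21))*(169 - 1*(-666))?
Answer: 170340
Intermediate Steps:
((-30 + 18)*((-2)² - 21))*(169 - 1*(-666)) = (-12*(4 - 21))*(169 + 666) = -12*(-17)*835 = 204*835 = 170340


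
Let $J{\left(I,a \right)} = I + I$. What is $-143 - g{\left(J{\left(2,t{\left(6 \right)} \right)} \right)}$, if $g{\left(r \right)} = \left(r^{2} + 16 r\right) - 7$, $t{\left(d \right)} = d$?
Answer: $-216$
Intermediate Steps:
$J{\left(I,a \right)} = 2 I$
$g{\left(r \right)} = -7 + r^{2} + 16 r$
$-143 - g{\left(J{\left(2,t{\left(6 \right)} \right)} \right)} = -143 - \left(-7 + \left(2 \cdot 2\right)^{2} + 16 \cdot 2 \cdot 2\right) = -143 - \left(-7 + 4^{2} + 16 \cdot 4\right) = -143 - \left(-7 + 16 + 64\right) = -143 - 73 = -216$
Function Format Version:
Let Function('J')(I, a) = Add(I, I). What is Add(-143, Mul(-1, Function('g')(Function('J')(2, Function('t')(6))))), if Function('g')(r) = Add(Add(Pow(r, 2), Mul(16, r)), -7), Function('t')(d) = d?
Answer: -216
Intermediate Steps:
Function('J')(I, a) = Mul(2, I)
Function('g')(r) = Add(-7, Pow(r, 2), Mul(16, r))
Add(-143, Mul(-1, Function('g')(Function('J')(2, Function('t')(6))))) = Add(-143, Mul(-1, Add(-7, Pow(Mul(2, 2), 2), Mul(16, Mul(2, 2))))) = Add(-143, Mul(-1, Add(-7, Pow(4, 2), Mul(16, 4)))) = Add(-143, Mul(-1, Add(-7, 16, 64))) = Add(-143, Mul(-1, 73)) = Add(-143, -73) = -216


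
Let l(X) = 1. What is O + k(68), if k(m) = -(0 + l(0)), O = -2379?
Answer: -2380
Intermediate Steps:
k(m) = -1 (k(m) = -(0 + 1) = -1*1 = -1)
O + k(68) = -2379 - 1 = -2380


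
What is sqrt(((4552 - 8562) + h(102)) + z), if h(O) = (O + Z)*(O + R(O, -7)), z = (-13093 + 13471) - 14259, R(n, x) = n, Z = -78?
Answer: I*sqrt(12995) ≈ 114.0*I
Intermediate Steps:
z = -13881 (z = 378 - 14259 = -13881)
h(O) = 2*O*(-78 + O) (h(O) = (O - 78)*(O + O) = (-78 + O)*(2*O) = 2*O*(-78 + O))
sqrt(((4552 - 8562) + h(102)) + z) = sqrt(((4552 - 8562) + 2*102*(-78 + 102)) - 13881) = sqrt((-4010 + 2*102*24) - 13881) = sqrt((-4010 + 4896) - 13881) = sqrt(886 - 13881) = sqrt(-12995) = I*sqrt(12995)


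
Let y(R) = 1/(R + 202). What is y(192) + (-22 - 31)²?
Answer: 1106747/394 ≈ 2809.0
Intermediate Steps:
y(R) = 1/(202 + R)
y(192) + (-22 - 31)² = 1/(202 + 192) + (-22 - 31)² = 1/394 + (-53)² = 1/394 + 2809 = 1106747/394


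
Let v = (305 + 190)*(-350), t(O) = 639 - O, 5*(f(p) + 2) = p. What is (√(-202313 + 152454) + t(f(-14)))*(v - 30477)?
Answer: -655797213/5 - 203727*I*√49859 ≈ -1.3116e+8 - 4.549e+7*I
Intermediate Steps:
f(p) = -2 + p/5
v = -173250 (v = 495*(-350) = -173250)
(√(-202313 + 152454) + t(f(-14)))*(v - 30477) = (√(-202313 + 152454) + (639 - (-2 + (⅕)*(-14))))*(-173250 - 30477) = (√(-49859) + (639 - (-2 - 14/5)))*(-203727) = (I*√49859 + (639 - 1*(-24/5)))*(-203727) = (I*√49859 + (639 + 24/5))*(-203727) = (I*√49859 + 3219/5)*(-203727) = (3219/5 + I*√49859)*(-203727) = -655797213/5 - 203727*I*√49859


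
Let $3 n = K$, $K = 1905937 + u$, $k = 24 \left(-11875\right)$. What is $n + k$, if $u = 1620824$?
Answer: $890587$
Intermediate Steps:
$k = -285000$
$K = 3526761$ ($K = 1905937 + 1620824 = 3526761$)
$n = 1175587$ ($n = \frac{1}{3} \cdot 3526761 = 1175587$)
$n + k = 1175587 - 285000 = 890587$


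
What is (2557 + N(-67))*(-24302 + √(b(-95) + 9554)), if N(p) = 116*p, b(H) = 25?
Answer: 126734930 - 5215*√9579 ≈ 1.2622e+8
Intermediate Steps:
(2557 + N(-67))*(-24302 + √(b(-95) + 9554)) = (2557 + 116*(-67))*(-24302 + √(25 + 9554)) = (2557 - 7772)*(-24302 + √9579) = -5215*(-24302 + √9579) = 126734930 - 5215*√9579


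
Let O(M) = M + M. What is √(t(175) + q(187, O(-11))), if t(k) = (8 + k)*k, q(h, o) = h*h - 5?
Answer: √66989 ≈ 258.82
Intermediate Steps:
O(M) = 2*M
q(h, o) = -5 + h² (q(h, o) = h² - 5 = -5 + h²)
t(k) = k*(8 + k)
√(t(175) + q(187, O(-11))) = √(175*(8 + 175) + (-5 + 187²)) = √(175*183 + (-5 + 34969)) = √(32025 + 34964) = √66989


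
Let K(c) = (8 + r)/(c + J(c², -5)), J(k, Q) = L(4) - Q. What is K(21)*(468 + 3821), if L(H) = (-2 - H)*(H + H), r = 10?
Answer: -38601/11 ≈ -3509.2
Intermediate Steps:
L(H) = 2*H*(-2 - H) (L(H) = (-2 - H)*(2*H) = 2*H*(-2 - H))
J(k, Q) = -48 - Q (J(k, Q) = -2*4*(2 + 4) - Q = -2*4*6 - Q = -48 - Q)
K(c) = 18/(-43 + c) (K(c) = (8 + 10)/(c + (-48 - 1*(-5))) = 18/(c + (-48 + 5)) = 18/(c - 43) = 18/(-43 + c))
K(21)*(468 + 3821) = (18/(-43 + 21))*(468 + 3821) = (18/(-22))*4289 = (18*(-1/22))*4289 = -9/11*4289 = -38601/11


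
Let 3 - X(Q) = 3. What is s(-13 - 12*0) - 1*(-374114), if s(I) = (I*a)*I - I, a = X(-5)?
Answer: 374127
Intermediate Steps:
X(Q) = 0 (X(Q) = 3 - 1*3 = 3 - 3 = 0)
a = 0
s(I) = -I (s(I) = (I*0)*I - I = 0*I - I = 0 - I = -I)
s(-13 - 12*0) - 1*(-374114) = -(-13 - 12*0) - 1*(-374114) = -(-13 + 0) + 374114 = -1*(-13) + 374114 = 13 + 374114 = 374127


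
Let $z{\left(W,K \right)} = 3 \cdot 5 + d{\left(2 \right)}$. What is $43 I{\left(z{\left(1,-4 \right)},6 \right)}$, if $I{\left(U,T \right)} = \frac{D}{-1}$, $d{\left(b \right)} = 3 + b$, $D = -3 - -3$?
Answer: $0$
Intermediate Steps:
$D = 0$ ($D = -3 + 3 = 0$)
$z{\left(W,K \right)} = 20$ ($z{\left(W,K \right)} = 3 \cdot 5 + \left(3 + 2\right) = 15 + 5 = 20$)
$I{\left(U,T \right)} = 0$ ($I{\left(U,T \right)} = \frac{0}{-1} = 0 \left(-1\right) = 0$)
$43 I{\left(z{\left(1,-4 \right)},6 \right)} = 43 \cdot 0 = 0$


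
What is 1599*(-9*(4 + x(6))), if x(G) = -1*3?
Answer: -14391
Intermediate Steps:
x(G) = -3
1599*(-9*(4 + x(6))) = 1599*(-9*(4 - 3)) = 1599*(-9*1) = 1599*(-9) = -14391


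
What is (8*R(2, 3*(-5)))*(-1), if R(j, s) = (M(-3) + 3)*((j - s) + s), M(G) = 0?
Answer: -48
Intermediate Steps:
R(j, s) = 3*j (R(j, s) = (0 + 3)*((j - s) + s) = 3*j)
(8*R(2, 3*(-5)))*(-1) = (8*(3*2))*(-1) = (8*6)*(-1) = 48*(-1) = -48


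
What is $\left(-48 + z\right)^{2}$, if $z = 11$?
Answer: $1369$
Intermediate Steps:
$\left(-48 + z\right)^{2} = \left(-48 + 11\right)^{2} = \left(-37\right)^{2} = 1369$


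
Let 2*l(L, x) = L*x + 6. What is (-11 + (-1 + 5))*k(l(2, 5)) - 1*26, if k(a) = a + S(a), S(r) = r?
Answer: -138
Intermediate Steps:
l(L, x) = 3 + L*x/2 (l(L, x) = (L*x + 6)/2 = (6 + L*x)/2 = 3 + L*x/2)
k(a) = 2*a (k(a) = a + a = 2*a)
(-11 + (-1 + 5))*k(l(2, 5)) - 1*26 = (-11 + (-1 + 5))*(2*(3 + (1/2)*2*5)) - 1*26 = (-11 + 4)*(2*(3 + 5)) - 26 = -14*8 - 26 = -7*16 - 26 = -112 - 26 = -138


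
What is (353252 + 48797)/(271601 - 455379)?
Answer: -402049/183778 ≈ -2.1877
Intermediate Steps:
(353252 + 48797)/(271601 - 455379) = 402049/(-183778) = 402049*(-1/183778) = -402049/183778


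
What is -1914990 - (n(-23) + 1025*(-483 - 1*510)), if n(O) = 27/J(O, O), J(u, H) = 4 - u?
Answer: -897166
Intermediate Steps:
n(O) = 27/(4 - O)
-1914990 - (n(-23) + 1025*(-483 - 1*510)) = -1914990 - (-27/(-4 - 23) + 1025*(-483 - 1*510)) = -1914990 - (-27/(-27) + 1025*(-483 - 510)) = -1914990 - (-27*(-1/27) + 1025*(-993)) = -1914990 - (1 - 1017825) = -1914990 - 1*(-1017824) = -1914990 + 1017824 = -897166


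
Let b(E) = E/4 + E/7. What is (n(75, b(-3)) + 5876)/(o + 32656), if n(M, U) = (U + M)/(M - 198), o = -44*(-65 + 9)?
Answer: 6744959/40317760 ≈ 0.16729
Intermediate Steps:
b(E) = 11*E/28 (b(E) = E*(¼) + E*(⅐) = E/4 + E/7 = 11*E/28)
o = 2464 (o = -44*(-56) = 2464)
n(M, U) = (M + U)/(-198 + M)
(n(75, b(-3)) + 5876)/(o + 32656) = ((75 + (11/28)*(-3))/(-198 + 75) + 5876)/(2464 + 32656) = ((75 - 33/28)/(-123) + 5876)/35120 = (-1/123*2067/28 + 5876)*(1/35120) = (-689/1148 + 5876)*(1/35120) = (6744959/1148)*(1/35120) = 6744959/40317760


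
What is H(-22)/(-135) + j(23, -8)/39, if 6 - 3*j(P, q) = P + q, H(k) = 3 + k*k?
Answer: -6466/1755 ≈ -3.6843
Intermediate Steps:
H(k) = 3 + k²
j(P, q) = 2 - P/3 - q/3 (j(P, q) = 2 - (P + q)/3 = 2 + (-P/3 - q/3) = 2 - P/3 - q/3)
H(-22)/(-135) + j(23, -8)/39 = (3 + (-22)²)/(-135) + (2 - ⅓*23 - ⅓*(-8))/39 = (3 + 484)*(-1/135) + (2 - 23/3 + 8/3)*(1/39) = 487*(-1/135) - 3*1/39 = -487/135 - 1/13 = -6466/1755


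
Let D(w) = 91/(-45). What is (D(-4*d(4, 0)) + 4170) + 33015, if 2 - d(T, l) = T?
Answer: 1673234/45 ≈ 37183.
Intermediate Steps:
d(T, l) = 2 - T
D(w) = -91/45 (D(w) = 91*(-1/45) = -91/45)
(D(-4*d(4, 0)) + 4170) + 33015 = (-91/45 + 4170) + 33015 = 187559/45 + 33015 = 1673234/45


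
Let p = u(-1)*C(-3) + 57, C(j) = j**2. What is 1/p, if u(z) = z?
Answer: 1/48 ≈ 0.020833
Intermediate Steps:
p = 48 (p = -1*(-3)**2 + 57 = -1*9 + 57 = -9 + 57 = 48)
1/p = 1/48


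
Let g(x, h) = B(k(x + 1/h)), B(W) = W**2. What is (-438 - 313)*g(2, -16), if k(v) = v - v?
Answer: 0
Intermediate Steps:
k(v) = 0
g(x, h) = 0 (g(x, h) = 0**2 = 0)
(-438 - 313)*g(2, -16) = (-438 - 313)*0 = -751*0 = 0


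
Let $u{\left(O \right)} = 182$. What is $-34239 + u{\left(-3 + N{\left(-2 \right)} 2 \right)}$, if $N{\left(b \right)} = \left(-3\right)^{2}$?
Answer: $-34057$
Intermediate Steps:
$N{\left(b \right)} = 9$
$-34239 + u{\left(-3 + N{\left(-2 \right)} 2 \right)} = -34239 + 182 = -34057$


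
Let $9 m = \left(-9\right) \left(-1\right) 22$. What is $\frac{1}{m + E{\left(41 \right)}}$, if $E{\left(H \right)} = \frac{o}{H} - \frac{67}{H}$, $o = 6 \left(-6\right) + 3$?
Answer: $\frac{41}{802} \approx 0.051122$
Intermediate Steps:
$m = 22$ ($m = \frac{\left(-9\right) \left(-1\right) 22}{9} = \frac{9 \cdot 22}{9} = \frac{1}{9} \cdot 198 = 22$)
$o = -33$ ($o = -36 + 3 = -33$)
$E{\left(H \right)} = - \frac{100}{H}$ ($E{\left(H \right)} = - \frac{33}{H} - \frac{67}{H} = - \frac{100}{H}$)
$\frac{1}{m + E{\left(41 \right)}} = \frac{1}{22 - \frac{100}{41}} = \frac{1}{\frac{802}{41}} = \frac{41}{802}$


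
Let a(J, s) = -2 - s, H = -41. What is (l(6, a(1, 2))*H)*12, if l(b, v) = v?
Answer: 1968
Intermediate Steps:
(l(6, a(1, 2))*H)*12 = ((-2 - 1*2)*(-41))*12 = ((-2 - 2)*(-41))*12 = -4*(-41)*12 = 164*12 = 1968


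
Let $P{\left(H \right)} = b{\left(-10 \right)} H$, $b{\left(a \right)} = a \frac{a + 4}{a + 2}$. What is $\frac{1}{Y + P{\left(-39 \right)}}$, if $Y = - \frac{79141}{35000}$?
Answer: $\frac{35000}{10158359} \approx 0.0034454$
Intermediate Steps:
$b{\left(a \right)} = \frac{a \left(4 + a\right)}{2 + a}$ ($b{\left(a \right)} = a \frac{4 + a}{2 + a} = \frac{a \left(4 + a\right)}{2 + a}$)
$P{\left(H \right)} = - \frac{15 H}{2}$ ($P{\left(H \right)} = - \frac{10 \left(4 - 10\right)}{2 - 10} H = \left(-10\right) \frac{1}{-8} \left(-6\right) H = \left(-10\right) \left(- \frac{1}{8}\right) \left(-6\right) H = - \frac{15 H}{2}$)
$Y = - \frac{79141}{35000}$ ($Y = \left(-79141\right) \frac{1}{35000} = - \frac{79141}{35000} \approx -2.2612$)
$\frac{1}{Y + P{\left(-39 \right)}} = \frac{1}{- \frac{79141}{35000} - - \frac{585}{2}} = \frac{1}{- \frac{79141}{35000} + \frac{585}{2}} = \frac{1}{\frac{10158359}{35000}} = \frac{35000}{10158359}$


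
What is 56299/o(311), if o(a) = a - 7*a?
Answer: -56299/1866 ≈ -30.171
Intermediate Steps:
o(a) = -6*a
56299/o(311) = 56299/((-6*311)) = 56299/(-1866) = 56299*(-1/1866) = -56299/1866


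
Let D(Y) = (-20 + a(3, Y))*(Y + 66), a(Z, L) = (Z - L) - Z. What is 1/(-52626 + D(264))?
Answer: -1/146346 ≈ -6.8331e-6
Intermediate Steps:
a(Z, L) = -L
D(Y) = (-20 - Y)*(66 + Y) (D(Y) = (-20 - Y)*(Y + 66) = (-20 - Y)*(66 + Y))
1/(-52626 + D(264)) = 1/(-52626 + (-1320 - 1*264² - 86*264)) = 1/(-52626 + (-1320 - 1*69696 - 22704)) = 1/(-52626 + (-1320 - 69696 - 22704)) = 1/(-52626 - 93720) = 1/(-146346) = -1/146346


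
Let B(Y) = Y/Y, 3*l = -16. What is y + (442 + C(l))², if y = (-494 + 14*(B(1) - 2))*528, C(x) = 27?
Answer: -48263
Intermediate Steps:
l = -16/3 (l = (⅓)*(-16) = -16/3 ≈ -5.3333)
B(Y) = 1
y = -268224 (y = (-494 + 14*(1 - 2))*528 = (-494 + 14*(-1))*528 = (-494 - 14)*528 = -508*528 = -268224)
y + (442 + C(l))² = -268224 + (442 + 27)² = -268224 + 469² = -268224 + 219961 = -48263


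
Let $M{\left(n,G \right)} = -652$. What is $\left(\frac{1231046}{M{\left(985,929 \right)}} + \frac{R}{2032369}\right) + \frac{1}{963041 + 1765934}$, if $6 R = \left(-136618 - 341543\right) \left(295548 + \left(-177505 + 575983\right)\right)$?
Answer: $- \frac{52619608991292242381}{1808088646518650} \approx -29102.0$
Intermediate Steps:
$R = -55309361031$ ($R = \frac{\left(-136618 - 341543\right) \left(295548 + \left(-177505 + 575983\right)\right)}{6} = \frac{\left(-478161\right) \left(295548 + 398478\right)}{6} = \frac{\left(-478161\right) 694026}{6} = \frac{1}{6} \left(-331856166186\right) = -55309361031$)
$\left(\frac{1231046}{M{\left(985,929 \right)}} + \frac{R}{2032369}\right) + \frac{1}{963041 + 1765934} = \left(\frac{1231046}{-652} - \frac{55309361031}{2032369}\right) + \frac{1}{963041 + 1765934} = \left(1231046 \left(- \frac{1}{652}\right) - \frac{55309361031}{2032369}\right) + \frac{1}{2728975} = \left(- \frac{615523}{326} - \frac{55309361031}{2032369}\right) + \frac{1}{2728975} = - \frac{19281821560093}{662552294} + \frac{1}{2728975} = - \frac{52619608991292242381}{1808088646518650}$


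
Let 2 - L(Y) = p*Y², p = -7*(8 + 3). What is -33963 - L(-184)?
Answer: -2640877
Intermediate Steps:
p = -77 (p = -7*11 = -77)
L(Y) = 2 + 77*Y² (L(Y) = 2 - (-77)*Y² = 2 + 77*Y²)
-33963 - L(-184) = -33963 - (2 + 77*(-184)²) = -33963 - (2 + 77*33856) = -33963 - (2 + 2606912) = -33963 - 1*2606914 = -33963 - 2606914 = -2640877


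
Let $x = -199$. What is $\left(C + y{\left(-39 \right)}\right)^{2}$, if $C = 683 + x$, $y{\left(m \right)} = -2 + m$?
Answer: $196249$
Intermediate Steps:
$C = 484$ ($C = 683 - 199 = 484$)
$\left(C + y{\left(-39 \right)}\right)^{2} = \left(484 - 41\right)^{2} = 443^{2} = 196249$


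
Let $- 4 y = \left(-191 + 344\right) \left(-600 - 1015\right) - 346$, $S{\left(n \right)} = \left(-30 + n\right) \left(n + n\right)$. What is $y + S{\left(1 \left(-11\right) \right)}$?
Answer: $\frac{251049}{4} \approx 62762.0$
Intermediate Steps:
$S{\left(n \right)} = 2 n \left(-30 + n\right)$ ($S{\left(n \right)} = \left(-30 + n\right) 2 n = 2 n \left(-30 + n\right)$)
$y = \frac{247441}{4}$ ($y = - \frac{\left(-191 + 344\right) \left(-600 - 1015\right) - 346}{4} = - \frac{153 \left(-600 - 1015\right) - 346}{4} = - \frac{153 \left(-1615\right) - 346}{4} = - \frac{-247095 - 346}{4} = \left(- \frac{1}{4}\right) \left(-247441\right) = \frac{247441}{4} \approx 61860.0$)
$y + S{\left(1 \left(-11\right) \right)} = \frac{247441}{4} + 2 \cdot 1 \left(-11\right) \left(-30 + 1 \left(-11\right)\right) = \frac{247441}{4} + 2 \left(-11\right) \left(-30 - 11\right) = \frac{247441}{4} + 2 \left(-11\right) \left(-41\right) = \frac{247441}{4} + 902 = \frac{251049}{4}$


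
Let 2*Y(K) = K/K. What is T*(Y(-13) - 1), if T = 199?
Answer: -199/2 ≈ -99.500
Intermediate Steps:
Y(K) = ½ (Y(K) = (K/K)/2 = (½)*1 = ½)
T*(Y(-13) - 1) = 199*(½ - 1) = 199*(-½) = -199/2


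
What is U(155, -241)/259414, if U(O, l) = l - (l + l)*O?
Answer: 74469/259414 ≈ 0.28707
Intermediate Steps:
U(O, l) = l - 2*O*l (U(O, l) = l - 2*l*O = l - 2*O*l)
U(155, -241)/259414 = -241*(1 - 2*155)/259414 = -241*(1 - 310)*(1/259414) = -241*(-309)*(1/259414) = 74469*(1/259414) = 74469/259414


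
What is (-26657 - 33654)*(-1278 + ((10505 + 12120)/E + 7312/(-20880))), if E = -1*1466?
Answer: 149280323271097/1913130 ≈ 7.8029e+7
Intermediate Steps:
E = -1466
(-26657 - 33654)*(-1278 + ((10505 + 12120)/E + 7312/(-20880))) = (-26657 - 33654)*(-1278 + ((10505 + 12120)/(-1466) + 7312/(-20880))) = -60311*(-1278 + (22625*(-1/1466) + 7312*(-1/20880))) = -60311*(-1278 + (-22625/1466 - 457/1305)) = -60311*(-1278 - 30195587/1913130) = -60311*(-2475175727/1913130) = 149280323271097/1913130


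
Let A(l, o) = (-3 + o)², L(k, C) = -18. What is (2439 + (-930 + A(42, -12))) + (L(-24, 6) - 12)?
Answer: 1704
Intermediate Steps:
(2439 + (-930 + A(42, -12))) + (L(-24, 6) - 12) = (2439 + (-930 + (-3 - 12)²)) + (-18 - 12) = (2439 + (-930 + (-15)²)) - 30 = (2439 + (-930 + 225)) - 30 = (2439 - 705) - 30 = 1734 - 30 = 1704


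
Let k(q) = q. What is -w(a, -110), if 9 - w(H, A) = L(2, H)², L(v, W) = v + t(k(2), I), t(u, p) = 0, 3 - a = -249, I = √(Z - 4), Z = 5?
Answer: -5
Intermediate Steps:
I = 1 (I = √(5 - 4) = √1 = 1)
a = 252 (a = 3 - 1*(-249) = 3 + 249 = 252)
L(v, W) = v (L(v, W) = v + 0 = v)
w(H, A) = 5 (w(H, A) = 9 - 1*2² = 9 - 1*4 = 9 - 4 = 5)
-w(a, -110) = -1*5 = -5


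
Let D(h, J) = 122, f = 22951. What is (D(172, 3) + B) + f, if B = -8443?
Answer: 14630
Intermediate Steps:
(D(172, 3) + B) + f = (122 - 8443) + 22951 = -8321 + 22951 = 14630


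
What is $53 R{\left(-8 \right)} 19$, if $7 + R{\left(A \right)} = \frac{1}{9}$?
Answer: $- \frac{62434}{9} \approx -6937.1$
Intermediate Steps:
$R{\left(A \right)} = - \frac{62}{9}$ ($R{\left(A \right)} = -7 + \frac{1}{9} = - \frac{62}{9}$)
$53 R{\left(-8 \right)} 19 = 53 \left(- \frac{62}{9}\right) 19 = \left(- \frac{3286}{9}\right) 19 = - \frac{62434}{9}$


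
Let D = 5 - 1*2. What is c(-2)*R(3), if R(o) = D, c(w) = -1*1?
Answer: -3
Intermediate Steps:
c(w) = -1
D = 3 (D = 5 - 2 = 3)
R(o) = 3
c(-2)*R(3) = -1*3 = -3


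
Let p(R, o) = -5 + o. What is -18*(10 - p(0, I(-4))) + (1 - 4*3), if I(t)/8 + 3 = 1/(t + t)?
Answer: -731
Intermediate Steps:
I(t) = -24 + 4/t (I(t) = -24 + 8/(t + t) = -24 + 8/((2*t)) = -24 + 8*(1/(2*t)) = -24 + 4/t)
-18*(10 - p(0, I(-4))) + (1 - 4*3) = -18*(10 - (-5 + (-24 + 4/(-4)))) + (1 - 4*3) = -18*(10 - (-5 + (-24 + 4*(-1/4)))) + (1 - 12) = -18*(10 - (-5 + (-24 - 1))) - 11 = -18*(10 - (-5 - 25)) - 11 = -18*(10 - 1*(-30)) - 11 = -18*(10 + 30) - 11 = -18*40 - 11 = -720 - 11 = -731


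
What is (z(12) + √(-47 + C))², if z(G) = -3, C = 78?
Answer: (3 - √31)² ≈ 6.5934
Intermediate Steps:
(z(12) + √(-47 + C))² = (-3 + √(-47 + 78))² = (-3 + √31)²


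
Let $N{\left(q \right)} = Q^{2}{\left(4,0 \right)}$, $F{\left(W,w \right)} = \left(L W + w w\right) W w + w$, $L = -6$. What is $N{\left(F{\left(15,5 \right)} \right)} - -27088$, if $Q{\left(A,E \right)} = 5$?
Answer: $27113$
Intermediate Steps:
$F{\left(W,w \right)} = w + W w \left(w^{2} - 6 W\right)$ ($F{\left(W,w \right)} = \left(- 6 W + w w\right) W w + w = \left(- 6 W + w^{2}\right) W w + w = \left(w^{2} - 6 W\right) W w + w = W \left(w^{2} - 6 W\right) w + w = W w \left(w^{2} - 6 W\right) + w = w + W w \left(w^{2} - 6 W\right)$)
$N{\left(q \right)} = 25$ ($N{\left(q \right)} = 5^{2} = 25$)
$N{\left(F{\left(15,5 \right)} \right)} - -27088 = 25 - -27088 = 25 + 27088 = 27113$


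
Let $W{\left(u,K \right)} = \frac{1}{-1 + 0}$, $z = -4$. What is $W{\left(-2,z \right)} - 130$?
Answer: $-131$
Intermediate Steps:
$W{\left(u,K \right)} = -1$ ($W{\left(u,K \right)} = \frac{1}{-1} = -1$)
$W{\left(-2,z \right)} - 130 = -1 - 130 = -131$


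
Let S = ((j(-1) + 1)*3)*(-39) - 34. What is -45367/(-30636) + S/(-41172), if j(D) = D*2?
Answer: 77721139/52556058 ≈ 1.4788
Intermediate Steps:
j(D) = 2*D
S = 83 (S = ((2*(-1) + 1)*3)*(-39) - 34 = ((-2 + 1)*3)*(-39) - 34 = -1*3*(-39) - 34 = -3*(-39) - 34 = 117 - 34 = 83)
-45367/(-30636) + S/(-41172) = -45367/(-30636) + 83/(-41172) = -45367*(-1/30636) + 83*(-1/41172) = 45367/30636 - 83/41172 = 77721139/52556058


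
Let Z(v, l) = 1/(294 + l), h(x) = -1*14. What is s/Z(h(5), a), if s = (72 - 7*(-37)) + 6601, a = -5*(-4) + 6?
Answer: 2218240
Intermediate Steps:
h(x) = -14
a = 26 (a = 20 + 6 = 26)
s = 6932 (s = (72 + 259) + 6601 = 331 + 6601 = 6932)
s/Z(h(5), a) = 6932/(1/(294 + 26)) = 6932/(1/320) = 6932*320 = 2218240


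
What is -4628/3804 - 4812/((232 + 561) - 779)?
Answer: -2296205/6657 ≈ -344.93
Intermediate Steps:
-4628/3804 - 4812/((232 + 561) - 779) = -4628*1/3804 - 4812/(793 - 779) = -1157/951 - 4812/14 = -1157/951 - 4812*1/14 = -1157/951 - 2406/7 = -2296205/6657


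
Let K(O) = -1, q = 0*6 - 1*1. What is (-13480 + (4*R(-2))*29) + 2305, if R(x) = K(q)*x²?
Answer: -11639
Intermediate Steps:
q = -1 (q = 0 - 1 = -1)
R(x) = -x²
(-13480 + (4*R(-2))*29) + 2305 = (-13480 + (4*(-1*(-2)²))*29) + 2305 = (-13480 + (4*(-1*4))*29) + 2305 = (-13480 + (4*(-4))*29) + 2305 = (-13480 - 16*29) + 2305 = (-13480 - 464) + 2305 = -13944 + 2305 = -11639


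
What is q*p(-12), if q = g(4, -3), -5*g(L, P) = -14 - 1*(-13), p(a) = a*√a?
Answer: -24*I*√3/5 ≈ -8.3138*I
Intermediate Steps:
p(a) = a^(3/2)
g(L, P) = ⅕ (g(L, P) = -(-14 - 1*(-13))/5 = -(-14 + 13)/5 = -⅕*(-1) = ⅕)
q = ⅕ ≈ 0.20000
q*p(-12) = (-12)^(3/2)/5 = (-24*I*√3)/5 = -24*I*√3/5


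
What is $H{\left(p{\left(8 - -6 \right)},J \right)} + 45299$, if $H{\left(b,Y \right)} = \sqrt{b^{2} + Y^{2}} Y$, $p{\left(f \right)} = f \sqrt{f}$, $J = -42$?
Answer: $45299 - 588 \sqrt{23} \approx 42479.0$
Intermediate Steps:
$p{\left(f \right)} = f^{\frac{3}{2}}$
$H{\left(b,Y \right)} = Y \sqrt{Y^{2} + b^{2}}$ ($H{\left(b,Y \right)} = \sqrt{Y^{2} + b^{2}} Y = Y \sqrt{Y^{2} + b^{2}}$)
$H{\left(p{\left(8 - -6 \right)},J \right)} + 45299 = - 42 \sqrt{\left(-42\right)^{2} + \left(\left(8 - -6\right)^{\frac{3}{2}}\right)^{2}} + 45299 = - 42 \sqrt{1764 + \left(\left(8 + 6\right)^{\frac{3}{2}}\right)^{2}} + 45299 = - 42 \sqrt{1764 + \left(14^{\frac{3}{2}}\right)^{2}} + 45299 = - 42 \sqrt{1764 + \left(14 \sqrt{14}\right)^{2}} + 45299 = - 42 \sqrt{1764 + 2744} + 45299 = - 42 \sqrt{4508} + 45299 = - 42 \cdot 14 \sqrt{23} + 45299 = - 588 \sqrt{23} + 45299 = 45299 - 588 \sqrt{23}$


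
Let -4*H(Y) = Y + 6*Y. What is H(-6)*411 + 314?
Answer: 9259/2 ≈ 4629.5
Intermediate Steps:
H(Y) = -7*Y/4 (H(Y) = -(Y + 6*Y)/4 = -7*Y/4)
H(-6)*411 + 314 = -7/4*(-6)*411 + 314 = (21/2)*411 + 314 = 8631/2 + 314 = 9259/2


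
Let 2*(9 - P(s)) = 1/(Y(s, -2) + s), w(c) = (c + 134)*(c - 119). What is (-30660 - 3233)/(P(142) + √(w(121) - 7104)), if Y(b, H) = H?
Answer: -23905410760/523314961 + 2657211200*I*√6594/523314961 ≈ -45.681 + 412.32*I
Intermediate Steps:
w(c) = (-119 + c)*(134 + c) (w(c) = (134 + c)*(-119 + c) = (-119 + c)*(134 + c))
P(s) = 9 - 1/(2*(-2 + s))
(-30660 - 3233)/(P(142) + √(w(121) - 7104)) = (-30660 - 3233)/((-37 + 18*142)/(2*(-2 + 142)) + √((-15946 + 121² + 15*121) - 7104)) = -33893/((½)*(-37 + 2556)/140 + √((-15946 + 14641 + 1815) - 7104)) = -33893/((½)*(1/140)*2519 + √(510 - 7104)) = -33893/(2519/280 + √(-6594)) = -33893/(2519/280 + I*√6594)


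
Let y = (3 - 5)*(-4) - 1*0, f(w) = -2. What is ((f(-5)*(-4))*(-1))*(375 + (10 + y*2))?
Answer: -3208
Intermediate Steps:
y = 8 (y = -2*(-4) + 0 = 8 + 0 = 8)
((f(-5)*(-4))*(-1))*(375 + (10 + y*2)) = (-2*(-4)*(-1))*(375 + (10 + 8*2)) = (8*(-1))*(375 + (10 + 16)) = -8*(375 + 26) = -8*401 = -3208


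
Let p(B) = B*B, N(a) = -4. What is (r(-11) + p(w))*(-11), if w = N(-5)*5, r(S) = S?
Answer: -4279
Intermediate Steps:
w = -20 (w = -4*5 = -20)
p(B) = B**2
(r(-11) + p(w))*(-11) = (-11 + (-20)**2)*(-11) = (-11 + 400)*(-11) = 389*(-11) = -4279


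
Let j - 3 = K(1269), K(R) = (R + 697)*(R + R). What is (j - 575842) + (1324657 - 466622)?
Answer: 5271904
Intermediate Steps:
K(R) = 2*R*(697 + R) (K(R) = (697 + R)*(2*R) = 2*R*(697 + R))
j = 4989711 (j = 3 + 2*1269*(697 + 1269) = 3 + 2*1269*1966 = 3 + 4989708 = 4989711)
(j - 575842) + (1324657 - 466622) = (4989711 - 575842) + (1324657 - 466622) = 4413869 + 858035 = 5271904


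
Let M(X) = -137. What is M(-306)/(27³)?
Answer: -137/19683 ≈ -0.0069603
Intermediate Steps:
M(-306)/(27³) = -137/(27³) = -137/19683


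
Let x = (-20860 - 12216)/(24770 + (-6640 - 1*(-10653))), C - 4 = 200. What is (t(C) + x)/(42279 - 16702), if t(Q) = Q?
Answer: 5838656/736182791 ≈ 0.0079310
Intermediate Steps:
C = 204 (C = 4 + 200 = 204)
x = -33076/28783 (x = -33076/(24770 + (-6640 + 10653)) = -33076/(24770 + 4013) = -33076/28783 ≈ -1.1492)
(t(C) + x)/(42279 - 16702) = (204 - 33076/28783)/(42279 - 16702) = (5838656/28783)/25577 = (5838656/28783)*(1/25577) = 5838656/736182791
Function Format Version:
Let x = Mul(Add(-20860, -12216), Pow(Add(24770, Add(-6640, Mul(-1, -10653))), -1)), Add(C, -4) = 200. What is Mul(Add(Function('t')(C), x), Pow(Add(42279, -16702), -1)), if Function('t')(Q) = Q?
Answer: Rational(5838656, 736182791) ≈ 0.0079310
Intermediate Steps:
C = 204 (C = Add(4, 200) = 204)
x = Rational(-33076, 28783) (x = Mul(-33076, Pow(Add(24770, Add(-6640, 10653)), -1)) = Mul(-33076, Pow(Add(24770, 4013), -1)) = Mul(-33076, Pow(28783, -1)) = Mul(-33076, Rational(1, 28783)) = Rational(-33076, 28783) ≈ -1.1492)
Mul(Add(Function('t')(C), x), Pow(Add(42279, -16702), -1)) = Mul(Add(204, Rational(-33076, 28783)), Pow(Add(42279, -16702), -1)) = Mul(Rational(5838656, 28783), Pow(25577, -1)) = Mul(Rational(5838656, 28783), Rational(1, 25577)) = Rational(5838656, 736182791)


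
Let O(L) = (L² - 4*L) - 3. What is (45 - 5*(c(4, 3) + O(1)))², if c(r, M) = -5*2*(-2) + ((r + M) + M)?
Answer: 5625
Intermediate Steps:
c(r, M) = 20 + r + 2*M (c(r, M) = -10*(-2) + ((M + r) + M) = 20 + (r + 2*M) = 20 + r + 2*M)
O(L) = -3 + L² - 4*L
(45 - 5*(c(4, 3) + O(1)))² = (45 - 5*((20 + 4 + 2*3) + (-3 + 1² - 4*1)))² = (45 - 5*((20 + 4 + 6) + (-3 + 1 - 4)))² = (45 - 5*(30 - 6))² = (45 - 5*24)² = (45 - 120)² = (-75)² = 5625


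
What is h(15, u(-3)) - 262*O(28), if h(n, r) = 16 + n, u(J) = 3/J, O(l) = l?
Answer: -7305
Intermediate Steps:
h(15, u(-3)) - 262*O(28) = (16 + 15) - 262*28 = 31 - 7336 = -7305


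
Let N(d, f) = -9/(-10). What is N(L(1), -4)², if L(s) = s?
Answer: 81/100 ≈ 0.81000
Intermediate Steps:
N(d, f) = 9/10 (N(d, f) = -9*(-⅒) = 9/10)
N(L(1), -4)² = (9/10)² = 81/100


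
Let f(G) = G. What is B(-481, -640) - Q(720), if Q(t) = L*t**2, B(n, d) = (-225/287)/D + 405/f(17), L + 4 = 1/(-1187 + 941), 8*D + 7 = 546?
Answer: 5458718284065/2629781 ≈ 2.0757e+6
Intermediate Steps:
D = 539/8 (D = -7/8 + (1/8)*546 = -7/8 + 273/4 = 539/8 ≈ 67.375)
L = -985/246 (L = -4 + 1/(-1187 + 941) = -4 + 1/(-246) = -4 - 1/246 = -985/246 ≈ -4.0041)
B(n, d) = 62620065/2629781 (B(n, d) = (-225/287)/(539/8) + 405/17 = -225*1/287*(8/539) + 405*(1/17) = -225/287*8/539 + 405/17 = -1800/154693 + 405/17 = 62620065/2629781)
Q(t) = -985*t**2/246
B(-481, -640) - Q(720) = 62620065/2629781 - (-985)*720**2/246 = 62620065/2629781 - (-985)*518400/246 = 62620065/2629781 - 1*(-85104000/41) = 62620065/2629781 + 85104000/41 = 5458718284065/2629781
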